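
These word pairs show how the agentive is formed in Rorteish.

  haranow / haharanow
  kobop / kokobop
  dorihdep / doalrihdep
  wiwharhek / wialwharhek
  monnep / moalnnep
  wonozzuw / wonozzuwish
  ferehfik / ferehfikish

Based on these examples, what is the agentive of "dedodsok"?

dededodsok

kobop and dorihdep both end in -p yet inflect differently (kokobop, doalrihdep), so the final letter is not what conditions the rule; the last vowel is.
"dedodsok" has last vowel 'o'. The stems whose last vowel is 'o' (haranow → haharanow, kobop → kokobop) repeat the first consonant+vowel as a prefix.
So dedodsok → dededodsok.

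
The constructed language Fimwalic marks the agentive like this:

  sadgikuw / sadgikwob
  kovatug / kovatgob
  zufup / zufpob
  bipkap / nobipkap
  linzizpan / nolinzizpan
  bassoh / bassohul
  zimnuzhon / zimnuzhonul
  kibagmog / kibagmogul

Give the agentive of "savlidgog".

zufup and bipkap both end in -p yet inflect differently (zufpob, nobipkap), so the final letter is not what conditions the rule; the last vowel is.
"savlidgog" has last vowel 'o'. The stems whose last vowel is 'o' (bassoh → bassohul, zimnuzhon → zimnuzhonul, kibagmog → kibagmogul) add -ul.
The other patterns: stems whose last vowel is 'u' delete the last vowel and add -ob; stems whose last vowel is 'a' add the prefix no-.
So savlidgog → savlidgogul.

savlidgogul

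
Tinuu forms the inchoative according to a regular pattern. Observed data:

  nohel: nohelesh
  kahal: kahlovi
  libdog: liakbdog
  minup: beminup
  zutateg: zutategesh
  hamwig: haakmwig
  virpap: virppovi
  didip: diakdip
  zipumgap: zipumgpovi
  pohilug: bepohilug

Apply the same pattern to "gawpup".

begawpup

zipumgap and minup both end in -p yet inflect differently (zipumgpovi, beminup), so the final letter is not what conditions the rule; the last vowel is.
"gawpup" has last vowel 'u'. The stems whose last vowel is 'u' (pohilug → bepohilug, minup → beminup) add the prefix be-.
The other patterns: stems whose last vowel is 'a' delete the last vowel and add -ovi; stems whose last vowel is 'e' add -esh; stems whose last vowel is 'i' or 'o' insert -ak- after the first vowel.
So gawpup → begawpup.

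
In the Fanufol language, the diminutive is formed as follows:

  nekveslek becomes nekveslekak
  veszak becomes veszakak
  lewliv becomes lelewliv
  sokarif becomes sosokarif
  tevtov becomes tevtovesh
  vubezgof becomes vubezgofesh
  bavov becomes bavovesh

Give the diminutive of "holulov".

"holulov" has last vowel 'o'. The stems whose last vowel is 'o' (tevtov → tevtovesh, vubezgof → vubezgofesh, bavov → bavovesh) add -esh.
So holulov → holulovesh.

holulovesh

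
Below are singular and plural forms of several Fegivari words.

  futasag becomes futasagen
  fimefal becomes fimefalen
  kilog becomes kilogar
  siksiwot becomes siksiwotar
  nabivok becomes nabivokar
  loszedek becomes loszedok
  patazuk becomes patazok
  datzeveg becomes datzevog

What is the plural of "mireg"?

mirog

futasag and kilog both end in -g yet inflect differently (futasagen, kilogar), so the final letter is not what conditions the rule; the last vowel is.
"mireg" has last vowel 'e'. The stems whose last vowel is 'e' (loszedek → loszedok, datzeveg → datzevog) change the last vowel to 'o'.
The other patterns: stems whose last vowel is 'a' add -en; stems whose last vowel is 'o' add -ar.
So mireg → mirog.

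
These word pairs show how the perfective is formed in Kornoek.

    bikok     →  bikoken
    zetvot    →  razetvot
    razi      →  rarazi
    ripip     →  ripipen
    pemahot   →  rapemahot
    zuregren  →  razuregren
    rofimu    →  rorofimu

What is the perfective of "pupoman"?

"pupoman" ends in -n. The one such stem in the data (zuregren → razuregren) adds the prefix ra-, so the same rule applies.
So pupoman → rapupoman.

rapupoman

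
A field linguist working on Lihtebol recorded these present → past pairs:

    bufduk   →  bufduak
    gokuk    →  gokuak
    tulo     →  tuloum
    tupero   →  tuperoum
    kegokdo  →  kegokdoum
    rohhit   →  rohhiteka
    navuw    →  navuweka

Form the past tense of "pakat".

bufduk and navuw both have last vowel 'u' yet inflect differently (bufduak, navuweka), so the last vowel is not what conditions the rule; the final letter is.
"pakat" ends in -t. The one such stem in the data (rohhit → rohhiteka) adds -eka, so the same rule applies.
The other patterns: stems ending in -k drop the final letter and add -ak; stems ending in -o add -um.
So pakat → pakateka.

pakateka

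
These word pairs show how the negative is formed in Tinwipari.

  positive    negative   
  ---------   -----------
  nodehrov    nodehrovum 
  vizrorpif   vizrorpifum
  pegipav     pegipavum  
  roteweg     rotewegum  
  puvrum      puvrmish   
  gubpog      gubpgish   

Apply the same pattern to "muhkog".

muhkgish

gubpog and roteweg both end in -g yet inflect differently (gubpgish, rotewegum), so the final letter is not what conditions the rule; the number of vowels is.
"muhkog" has 2 vowels. The stems with 2 vowels (puvrum → puvrmish, gubpog → gubpgish) delete the last vowel and add -ish.
So muhkog → muhkgish.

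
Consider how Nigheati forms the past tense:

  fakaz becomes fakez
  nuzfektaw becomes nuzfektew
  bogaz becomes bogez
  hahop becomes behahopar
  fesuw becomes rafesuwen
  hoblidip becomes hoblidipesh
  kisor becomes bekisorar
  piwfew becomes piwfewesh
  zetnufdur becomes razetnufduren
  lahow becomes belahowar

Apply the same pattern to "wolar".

"wolar" has last vowel 'a'. The stems whose last vowel is 'a' (bogaz → bogez, nuzfektaw → nuzfektew, fakaz → fakez) change the last vowel to 'e'.
The other patterns: stems whose last vowel is 'u' add ra- … -en around the stem; stems whose last vowel is 'o' add be- … -ar around the stem; stems whose last vowel is 'e' or 'i' add -esh.
So wolar → woler.

woler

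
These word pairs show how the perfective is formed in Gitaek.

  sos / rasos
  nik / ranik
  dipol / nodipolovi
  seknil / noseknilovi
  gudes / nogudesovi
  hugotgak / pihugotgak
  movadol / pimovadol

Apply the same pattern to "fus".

rafus

sos and gudes both end in -s yet inflect differently (rasos, nogudesovi), so the final letter is not what conditions the rule; the number of vowels is.
"fus" has 1 vowel. The stems with 1 vowel (sos → rasos, nik → ranik) add the prefix ra-.
The other patterns: stems with 2 vowels add no- … -ovi around the stem; stems with 3 vowels add the prefix pi-.
So fus → rafus.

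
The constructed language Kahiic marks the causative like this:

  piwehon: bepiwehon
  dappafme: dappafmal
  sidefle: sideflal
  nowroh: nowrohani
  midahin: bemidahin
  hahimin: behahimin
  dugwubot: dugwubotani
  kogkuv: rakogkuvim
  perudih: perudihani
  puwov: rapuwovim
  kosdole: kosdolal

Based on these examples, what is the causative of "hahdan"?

behahdan

puwov and piwehon both have last vowel 'o' yet inflect differently (rapuwovim, bepiwehon), so the last vowel is not what conditions the rule; the final letter is.
"hahdan" ends in -n. The stems ending in -n (piwehon → bepiwehon, hahimin → behahimin, midahin → bemidahin) add the prefix be-.
So hahdan → behahdan.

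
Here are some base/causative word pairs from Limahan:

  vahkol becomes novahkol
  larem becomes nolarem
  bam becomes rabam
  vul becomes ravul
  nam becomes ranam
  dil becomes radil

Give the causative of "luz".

raluz

"luz" has 1 vowel. The stems with 1 vowel (bam → rabam, vul → ravul, nam → ranam) add the prefix ra-.
The other pattern: stems with 2 vowels add the prefix no-.
So luz → raluz.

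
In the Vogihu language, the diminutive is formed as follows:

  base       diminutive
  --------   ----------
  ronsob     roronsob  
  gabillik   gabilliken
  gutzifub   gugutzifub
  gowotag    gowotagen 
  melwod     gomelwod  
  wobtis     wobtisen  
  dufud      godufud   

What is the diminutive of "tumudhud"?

gotumudhud

"tumudhud" ends in -d. The stems ending in -d (dufud → godufud, melwod → gomelwod) add the prefix go-.
The other patterns: stems ending in -b repeat the first consonant+vowel as a prefix; stems ending in -g, -k or -s add -en.
So tumudhud → gotumudhud.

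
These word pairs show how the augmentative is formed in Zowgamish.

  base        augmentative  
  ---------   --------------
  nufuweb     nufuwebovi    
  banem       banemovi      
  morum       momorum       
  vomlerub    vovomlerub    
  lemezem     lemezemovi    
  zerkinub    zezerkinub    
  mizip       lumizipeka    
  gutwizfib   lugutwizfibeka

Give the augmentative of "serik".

luserikeka

nufuweb and zerkinub both end in -b yet inflect differently (nufuwebovi, zezerkinub), so the final letter is not what conditions the rule; the last vowel is.
"serik" has last vowel 'i'. The stems whose last vowel is 'i' (gutwizfib → lugutwizfibeka, mizip → lumizipeka) add lu- … -eka around the stem.
So serik → luserikeka.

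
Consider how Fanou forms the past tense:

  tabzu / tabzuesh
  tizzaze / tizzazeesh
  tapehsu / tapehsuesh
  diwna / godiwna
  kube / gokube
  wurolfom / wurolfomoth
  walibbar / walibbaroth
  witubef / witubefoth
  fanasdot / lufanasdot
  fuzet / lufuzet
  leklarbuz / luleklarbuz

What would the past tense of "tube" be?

tizzaze and kube both end in -e yet inflect differently (tizzazeesh, gokube), so the final letter is not what conditions the rule; the first letter is.
"tube" begins with t-. The stems beginning with t- (tabzu → tabzuesh, tizzaze → tizzazeesh, tapehsu → tapehsuesh) add -esh.
The other patterns: stems beginning with d- or k- add the prefix go-; stems beginning with w- add -oth; stems beginning with f- or l- add the prefix lu-.
So tube → tubeesh.

tubeesh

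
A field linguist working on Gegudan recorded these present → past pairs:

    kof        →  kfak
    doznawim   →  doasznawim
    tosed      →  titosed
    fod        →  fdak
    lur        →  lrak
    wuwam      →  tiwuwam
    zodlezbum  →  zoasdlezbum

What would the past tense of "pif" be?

pfak

"pif" has 1 vowel. The stems with 1 vowel (lur → lrak, kof → kfak, fod → fdak) delete the last vowel and add -ak.
The other patterns: stems with 2 vowels add the prefix ti-; stems with 3 vowels insert -as- after the first vowel.
So pif → pfak.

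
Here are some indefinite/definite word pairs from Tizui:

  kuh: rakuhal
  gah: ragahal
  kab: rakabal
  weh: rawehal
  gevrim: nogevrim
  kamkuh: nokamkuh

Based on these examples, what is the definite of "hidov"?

kuh and kamkuh both end in -h yet inflect differently (rakuhal, nokamkuh), so the final letter is not what conditions the rule; the number of vowels is.
"hidov" has 2 vowels. The stems with 2 vowels (gevrim → nogevrim, kamkuh → nokamkuh) add the prefix no-.
The other pattern: stems with 1 vowel add ra- … -al around the stem.
So hidov → nohidov.

nohidov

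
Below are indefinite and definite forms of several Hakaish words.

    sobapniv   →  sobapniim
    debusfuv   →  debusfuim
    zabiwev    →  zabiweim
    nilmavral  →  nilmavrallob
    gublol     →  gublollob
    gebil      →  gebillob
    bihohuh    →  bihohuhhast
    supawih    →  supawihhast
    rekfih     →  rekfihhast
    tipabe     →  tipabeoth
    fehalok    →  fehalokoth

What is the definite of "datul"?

datullob

sobapniv and gebil both have last vowel 'i' yet inflect differently (sobapniim, gebillob), so the last vowel is not what conditions the rule; the final letter is.
"datul" ends in -l. The stems ending in -l (nilmavral → nilmavrallob, gublol → gublollob, gebil → gebillob) double the final consonant and add -ob.
So datul → datullob.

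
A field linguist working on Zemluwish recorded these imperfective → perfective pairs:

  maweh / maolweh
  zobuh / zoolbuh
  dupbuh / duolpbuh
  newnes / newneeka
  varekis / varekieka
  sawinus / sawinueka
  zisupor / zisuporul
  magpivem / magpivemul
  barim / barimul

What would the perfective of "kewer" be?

kewerul

maweh and newnes both have last vowel 'e' yet inflect differently (maolweh, newneeka), so the last vowel is not what conditions the rule; the final letter is.
"kewer" ends in -r. The one such stem in the data (zisupor → zisuporul) adds -ul, so the same rule applies.
So kewer → kewerul.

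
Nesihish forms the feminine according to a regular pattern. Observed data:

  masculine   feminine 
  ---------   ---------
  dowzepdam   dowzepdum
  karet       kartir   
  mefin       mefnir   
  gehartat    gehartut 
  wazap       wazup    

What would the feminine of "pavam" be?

gehartat and karet both end in -t yet inflect differently (gehartut, kartir), so the final letter is not what conditions the rule; the last vowel is.
"pavam" has last vowel 'a'. The stems whose last vowel is 'a' (gehartat → gehartut, wazap → wazup, dowzepdam → dowzepdum) change the last vowel to 'u'.
The other pattern: stems whose last vowel is 'e' or 'i' delete the last vowel and add -ir.
So pavam → pavum.

pavum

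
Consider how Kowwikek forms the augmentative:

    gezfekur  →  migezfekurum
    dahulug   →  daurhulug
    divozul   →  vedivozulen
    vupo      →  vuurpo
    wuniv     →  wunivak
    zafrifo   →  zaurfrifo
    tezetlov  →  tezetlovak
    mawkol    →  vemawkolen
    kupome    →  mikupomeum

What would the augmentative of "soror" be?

misororum

tezetlov and zafrifo both have last vowel 'o' yet inflect differently (tezetlovak, zaurfrifo), so the last vowel is not what conditions the rule; the final letter is.
"soror" ends in -r. The one such stem in the data (gezfekur → migezfekurum) adds mi- … -um around the stem, so the same rule applies.
The other patterns: stems ending in -v add -ak; stems ending in -g or -o insert -ur- after the first vowel; stems ending in -l add ve- … -en around the stem.
So soror → misororum.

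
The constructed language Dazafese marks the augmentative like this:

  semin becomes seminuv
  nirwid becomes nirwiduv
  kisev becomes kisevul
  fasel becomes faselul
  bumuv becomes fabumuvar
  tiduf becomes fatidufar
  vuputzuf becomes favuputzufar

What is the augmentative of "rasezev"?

rasezevul

kisev and bumuv both end in -v yet inflect differently (kisevul, fabumuvar), so the final letter is not what conditions the rule; the last vowel is.
"rasezev" has last vowel 'e'. The stems whose last vowel is 'e' (kisev → kisevul, fasel → faselul) add -ul.
The other patterns: stems whose last vowel is 'i' add -uv; stems whose last vowel is 'u' add fa- … -ar around the stem.
So rasezev → rasezevul.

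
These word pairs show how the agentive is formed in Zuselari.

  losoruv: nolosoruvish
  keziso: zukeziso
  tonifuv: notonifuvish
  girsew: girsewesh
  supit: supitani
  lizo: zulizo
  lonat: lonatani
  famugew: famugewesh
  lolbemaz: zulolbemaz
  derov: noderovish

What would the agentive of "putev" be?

noputevish

derov and lizo both have last vowel 'o' yet inflect differently (noderovish, zulizo), so the last vowel is not what conditions the rule; the final letter is.
"putev" ends in -v. The stems ending in -v (derov → noderovish, tonifuv → notonifuvish, losoruv → nolosoruvish) add no- … -ish around the stem.
So putev → noputevish.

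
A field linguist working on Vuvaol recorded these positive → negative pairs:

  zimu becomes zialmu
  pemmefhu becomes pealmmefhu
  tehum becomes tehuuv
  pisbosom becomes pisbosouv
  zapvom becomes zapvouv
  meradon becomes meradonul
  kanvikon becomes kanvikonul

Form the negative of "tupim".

tupiuv

"tupim" ends in -m. The stems ending in -m (tehum → tehuuv, pisbosom → pisbosouv, zapvom → zapvouv) drop the final letter and add -uv.
The other patterns: stems ending in -u insert -al- after the first vowel; stems ending in -n add -ul.
So tupim → tupiuv.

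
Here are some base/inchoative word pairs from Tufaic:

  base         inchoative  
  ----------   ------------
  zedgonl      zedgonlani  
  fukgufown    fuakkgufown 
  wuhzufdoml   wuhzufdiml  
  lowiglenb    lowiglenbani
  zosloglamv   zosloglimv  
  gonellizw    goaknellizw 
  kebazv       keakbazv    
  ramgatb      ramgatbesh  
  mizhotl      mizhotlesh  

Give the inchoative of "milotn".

"milotn" has second-to-last letter 't'. The stems whose second-to-last letter is 't' (ramgatb → ramgatbesh, mizhotl → mizhotlesh) add -esh.
So milotn → milotnesh.

milotnesh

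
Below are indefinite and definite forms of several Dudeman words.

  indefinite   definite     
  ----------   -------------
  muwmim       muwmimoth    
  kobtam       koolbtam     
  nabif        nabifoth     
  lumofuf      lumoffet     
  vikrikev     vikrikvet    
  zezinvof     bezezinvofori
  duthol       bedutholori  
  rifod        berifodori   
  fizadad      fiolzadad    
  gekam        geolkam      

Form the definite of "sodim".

sodimoth

zezinvof and nabif both end in -f yet inflect differently (bezezinvofori, nabifoth), so the final letter is not what conditions the rule; the last vowel is.
"sodim" has last vowel 'i'. The stems whose last vowel is 'i' (muwmim → muwmimoth, nabif → nabifoth) add -oth.
So sodim → sodimoth.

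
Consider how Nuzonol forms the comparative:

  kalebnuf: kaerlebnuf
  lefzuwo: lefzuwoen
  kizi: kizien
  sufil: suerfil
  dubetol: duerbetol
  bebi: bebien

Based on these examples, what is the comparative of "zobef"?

sufil and kizi both have last vowel 'i' yet inflect differently (suerfil, kizien), so the last vowel is not what conditions the rule; whether the stem ends in a vowel or a consonant is.
"zobef" ends in a consonant. The stems ending in a consonant (dubetol → duerbetol, kalebnuf → kaerlebnuf, sufil → suerfil) insert -er- after the first vowel.
The other pattern: stems ending in a vowel add -en.
So zobef → zoerbef.

zoerbef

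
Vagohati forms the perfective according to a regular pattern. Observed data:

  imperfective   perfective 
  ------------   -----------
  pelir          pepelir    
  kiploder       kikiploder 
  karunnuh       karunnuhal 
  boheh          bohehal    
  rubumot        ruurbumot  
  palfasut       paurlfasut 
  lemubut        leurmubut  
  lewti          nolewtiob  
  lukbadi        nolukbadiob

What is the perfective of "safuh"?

safuhal

kiploder and boheh both have last vowel 'e' yet inflect differently (kikiploder, bohehal), so the last vowel is not what conditions the rule; the final letter is.
"safuh" ends in -h. The stems ending in -h (karunnuh → karunnuhal, boheh → bohehal) add -al.
So safuh → safuhal.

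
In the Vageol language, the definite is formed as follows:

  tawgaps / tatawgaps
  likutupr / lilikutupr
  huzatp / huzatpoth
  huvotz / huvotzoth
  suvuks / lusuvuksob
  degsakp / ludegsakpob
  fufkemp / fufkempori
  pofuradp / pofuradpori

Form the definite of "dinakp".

tawgaps and suvuks both end in -s yet inflect differently (tatawgaps, lusuvuksob), so the final letter is not what conditions the rule; the second-to-last letter is.
"dinakp" has second-to-last letter 'k'. The stems whose second-to-last letter is 'k' (suvuks → lusuvuksob, degsakp → ludegsakpob) add lu- … -ob around the stem.
So dinakp → ludinakpob.

ludinakpob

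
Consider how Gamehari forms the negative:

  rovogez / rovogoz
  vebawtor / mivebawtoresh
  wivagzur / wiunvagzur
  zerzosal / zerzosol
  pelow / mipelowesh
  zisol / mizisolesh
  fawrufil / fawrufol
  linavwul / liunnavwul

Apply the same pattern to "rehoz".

mirehozesh

"rehoz" has last vowel 'o'. The stems whose last vowel is 'o' (pelow → mipelowesh, vebawtor → mivebawtoresh, zisol → mizisolesh) add mi- … -esh around the stem.
The other patterns: stems whose last vowel is 'u' insert -un- after the first vowel; stems whose last vowel is 'a', 'e' or 'i' change the last vowel to 'o'.
So rehoz → mirehozesh.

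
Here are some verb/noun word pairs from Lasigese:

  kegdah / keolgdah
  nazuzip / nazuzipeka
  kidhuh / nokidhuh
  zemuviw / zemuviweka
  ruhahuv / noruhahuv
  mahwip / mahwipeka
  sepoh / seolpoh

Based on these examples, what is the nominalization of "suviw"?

suviweka

kegdah and kidhuh both end in -h yet inflect differently (keolgdah, nokidhuh), so the final letter is not what conditions the rule; the last vowel is.
"suviw" has last vowel 'i'. The stems whose last vowel is 'i' (nazuzip → nazuzipeka, mahwip → mahwipeka, zemuviw → zemuviweka) add -eka.
So suviw → suviweka.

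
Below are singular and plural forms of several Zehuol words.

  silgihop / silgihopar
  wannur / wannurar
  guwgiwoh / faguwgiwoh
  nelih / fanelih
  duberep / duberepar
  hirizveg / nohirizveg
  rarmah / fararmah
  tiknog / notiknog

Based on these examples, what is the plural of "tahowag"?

notahowag

tiknog and guwgiwoh both have last vowel 'o' yet inflect differently (notiknog, faguwgiwoh), so the last vowel is not what conditions the rule; the final letter is.
"tahowag" ends in -g. The stems ending in -g (hirizveg → nohirizveg, tiknog → notiknog) add the prefix no-.
The other patterns: stems ending in -h add the prefix fa-; stems ending in -p or -r add -ar.
So tahowag → notahowag.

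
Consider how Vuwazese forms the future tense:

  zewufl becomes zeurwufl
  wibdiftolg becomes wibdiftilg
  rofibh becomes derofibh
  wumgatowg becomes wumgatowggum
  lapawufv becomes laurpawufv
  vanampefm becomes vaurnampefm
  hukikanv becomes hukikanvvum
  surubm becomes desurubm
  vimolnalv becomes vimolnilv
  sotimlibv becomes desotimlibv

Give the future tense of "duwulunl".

duwulunllum

lapawufv and sotimlibv both end in -v yet inflect differently (laurpawufv, desotimlibv), so the final letter is not what conditions the rule; the second-to-last letter is.
"duwulunl" has second-to-last letter 'n'. The one such stem in the data (hukikanv → hukikanvvum) doubles the final consonant and adds -um (as does wumgatowg), so the same rule applies.
The other patterns: stems whose second-to-last letter is 'f' insert -ur- after the first vowel; stems whose second-to-last letter is 'b' add the prefix de-; stems whose second-to-last letter is 'l' change the last vowel to 'i'.
So duwulunl → duwulunllum.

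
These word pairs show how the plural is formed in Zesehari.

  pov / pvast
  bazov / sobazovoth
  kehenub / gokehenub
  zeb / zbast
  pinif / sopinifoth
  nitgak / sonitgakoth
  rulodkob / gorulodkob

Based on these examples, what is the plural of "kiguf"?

pov and bazov both end in -v yet inflect differently (pvast, sobazovoth), so the final letter is not what conditions the rule; the number of vowels is.
"kiguf" has 2 vowels. The stems with 2 vowels (pinif → sopinifoth, nitgak → sonitgakoth, bazov → sobazovoth) add so- … -oth around the stem.
The other patterns: stems with 1 vowel delete the last vowel and add -ast; stems with 3 vowels add the prefix go-.
So kiguf → sokigufoth.

sokigufoth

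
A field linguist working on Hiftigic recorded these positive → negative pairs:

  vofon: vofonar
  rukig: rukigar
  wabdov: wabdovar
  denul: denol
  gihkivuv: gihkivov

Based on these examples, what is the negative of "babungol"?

"babungol" has last vowel 'o'. The stems whose last vowel is 'o' (vofon → vofonar, wabdov → wabdovar) add -ar.
The other pattern: stems whose last vowel is 'u' change the last vowel to 'o'.
So babungol → babungolar.

babungolar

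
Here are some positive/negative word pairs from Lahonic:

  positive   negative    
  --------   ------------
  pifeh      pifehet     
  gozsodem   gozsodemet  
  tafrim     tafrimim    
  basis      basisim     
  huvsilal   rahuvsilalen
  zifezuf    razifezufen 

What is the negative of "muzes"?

muzeset

"muzes" has last vowel 'e'. The stems whose last vowel is 'e' (pifeh → pifehet, gozsodem → gozsodemet) add -et.
The other patterns: stems whose last vowel is 'i' add -im; stems whose last vowel is 'a' or 'u' add ra- … -en around the stem.
So muzes → muzeset.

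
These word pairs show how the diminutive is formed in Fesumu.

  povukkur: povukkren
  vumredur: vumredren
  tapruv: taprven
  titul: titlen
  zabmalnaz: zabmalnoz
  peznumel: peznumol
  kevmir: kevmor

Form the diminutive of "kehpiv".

kehpov

titul and peznumel both end in -l yet inflect differently (titlen, peznumol), so the final letter is not what conditions the rule; the last vowel is.
"kehpiv" has last vowel 'i'. The one such stem in the data (kevmir → kevmor) changes the last vowel to 'o' (as do zabmalnaz, peznumel), so the same rule applies.
The other pattern: stems whose last vowel is 'u' delete the last vowel and add -en.
So kehpiv → kehpov.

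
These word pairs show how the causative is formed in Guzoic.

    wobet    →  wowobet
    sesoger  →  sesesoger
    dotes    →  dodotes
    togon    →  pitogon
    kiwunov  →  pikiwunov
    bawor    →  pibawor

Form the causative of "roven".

roroven

"roven" has last vowel 'e'. The stems whose last vowel is 'e' (wobet → wowobet, sesoger → sesesoger, dotes → dodotes) repeat the first consonant+vowel as a prefix.
So roven → roroven.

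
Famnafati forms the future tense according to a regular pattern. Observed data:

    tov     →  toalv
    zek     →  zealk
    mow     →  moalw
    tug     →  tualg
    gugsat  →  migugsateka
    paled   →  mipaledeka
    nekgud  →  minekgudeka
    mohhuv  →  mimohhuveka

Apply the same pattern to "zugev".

mizugeveka

tov and mohhuv both end in -v yet inflect differently (toalv, mimohhuveka), so the final letter is not what conditions the rule; the number of vowels is.
"zugev" has 2 vowels. The stems with 2 vowels (gugsat → migugsateka, paled → mipaledeka, nekgud → minekgudeka) add mi- … -eka around the stem.
The other pattern: stems with 1 vowel insert -al- after the first vowel.
So zugev → mizugeveka.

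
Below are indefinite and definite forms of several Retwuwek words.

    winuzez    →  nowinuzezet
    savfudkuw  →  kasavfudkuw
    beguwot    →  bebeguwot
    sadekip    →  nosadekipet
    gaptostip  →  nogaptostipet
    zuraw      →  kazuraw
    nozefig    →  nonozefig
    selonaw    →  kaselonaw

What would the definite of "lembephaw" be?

"lembephaw" ends in -w. The stems ending in -w (selonaw → kaselonaw, zuraw → kazuraw, savfudkuw → kasavfudkuw) add the prefix ka-.
The other patterns: stems ending in -p or -z add no- … -et around the stem; stems ending in -g or -t repeat the first consonant+vowel as a prefix.
So lembephaw → kalembephaw.

kalembephaw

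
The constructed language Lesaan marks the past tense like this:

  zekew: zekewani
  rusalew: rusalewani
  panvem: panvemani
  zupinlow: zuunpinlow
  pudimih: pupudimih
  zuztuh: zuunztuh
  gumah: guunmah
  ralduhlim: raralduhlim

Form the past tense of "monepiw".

momonepiw

panvem and ralduhlim both end in -m yet inflect differently (panvemani, raralduhlim), so the final letter is not what conditions the rule; the last vowel is.
"monepiw" has last vowel 'i'. The stems whose last vowel is 'i' (ralduhlim → raralduhlim, pudimih → pupudimih) repeat the first consonant+vowel as a prefix.
The other patterns: stems whose last vowel is 'e' add -ani; stems whose last vowel is 'a', 'o' or 'u' insert -un- after the first vowel.
So monepiw → momonepiw.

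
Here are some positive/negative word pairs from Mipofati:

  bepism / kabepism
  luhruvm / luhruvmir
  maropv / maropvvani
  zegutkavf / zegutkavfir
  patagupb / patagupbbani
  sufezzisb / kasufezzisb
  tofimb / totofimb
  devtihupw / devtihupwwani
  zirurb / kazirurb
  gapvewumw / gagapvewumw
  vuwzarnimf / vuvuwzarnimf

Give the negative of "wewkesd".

kawewkesd

zegutkavf and vuwzarnimf both end in -f yet inflect differently (zegutkavfir, vuvuwzarnimf), so the final letter is not what conditions the rule; the second-to-last letter is.
"wewkesd" has second-to-last letter 's'. The stems whose second-to-last letter is 's' (sufezzisb → kasufezzisb, bepism → kabepism) add the prefix ka-.
The other patterns: stems whose second-to-last letter is 'p' double the final consonant and add -ani; stems whose second-to-last letter is 'v' add -ir; stems whose second-to-last letter is 'm' repeat the first consonant+vowel as a prefix.
So wewkesd → kawewkesd.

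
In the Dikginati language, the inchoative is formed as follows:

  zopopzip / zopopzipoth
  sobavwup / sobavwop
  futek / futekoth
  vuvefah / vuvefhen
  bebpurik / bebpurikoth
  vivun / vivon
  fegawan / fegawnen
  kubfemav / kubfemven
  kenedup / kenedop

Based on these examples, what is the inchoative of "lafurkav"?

"lafurkav" has last vowel 'a'. The stems whose last vowel is 'a' (fegawan → fegawnen, vuvefah → vuvefhen, kubfemav → kubfemven) delete the last vowel and add -en.
The other patterns: stems whose last vowel is 'u' change the last vowel to 'o'; stems whose last vowel is 'e' or 'i' add -oth.
So lafurkav → lafurkven.

lafurkven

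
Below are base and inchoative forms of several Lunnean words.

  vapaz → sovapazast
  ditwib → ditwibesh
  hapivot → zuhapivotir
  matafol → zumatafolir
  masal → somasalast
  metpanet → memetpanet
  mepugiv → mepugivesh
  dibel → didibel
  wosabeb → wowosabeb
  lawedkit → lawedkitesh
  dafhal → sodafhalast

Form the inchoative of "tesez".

tetesez

ditwib and wosabeb both end in -b yet inflect differently (ditwibesh, wowosabeb), so the final letter is not what conditions the rule; the last vowel is.
"tesez" has last vowel 'e'. The stems whose last vowel is 'e' (wosabeb → wowosabeb, dibel → didibel, metpanet → memetpanet) repeat the first consonant+vowel as a prefix.
The other patterns: stems whose last vowel is 'i' add -esh; stems whose last vowel is 'a' add so- … -ast around the stem; stems whose last vowel is 'o' add zu- … -ir around the stem.
So tesez → tetesez.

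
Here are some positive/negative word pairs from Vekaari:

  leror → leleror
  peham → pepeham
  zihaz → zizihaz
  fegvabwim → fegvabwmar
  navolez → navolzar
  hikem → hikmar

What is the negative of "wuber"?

peham and fegvabwim both end in -m yet inflect differently (pepeham, fegvabwmar), so the final letter is not what conditions the rule; the last vowel is.
"wuber" has last vowel 'e'. The stems whose last vowel is 'e' (navolez → navolzar, hikem → hikmar) delete the last vowel and add -ar.
So wuber → wubrar.

wubrar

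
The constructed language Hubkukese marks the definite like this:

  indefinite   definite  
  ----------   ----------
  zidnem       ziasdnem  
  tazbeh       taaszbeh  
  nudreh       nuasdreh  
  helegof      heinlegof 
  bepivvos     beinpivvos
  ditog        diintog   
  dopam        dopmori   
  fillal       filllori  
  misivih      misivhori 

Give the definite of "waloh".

wainloh

zidnem and dopam both end in -m yet inflect differently (ziasdnem, dopmori), so the final letter is not what conditions the rule; the last vowel is.
"waloh" has last vowel 'o'. The stems whose last vowel is 'o' (helegof → heinlegof, bepivvos → beinpivvos, ditog → diintog) insert -in- after the first vowel.
So waloh → wainloh.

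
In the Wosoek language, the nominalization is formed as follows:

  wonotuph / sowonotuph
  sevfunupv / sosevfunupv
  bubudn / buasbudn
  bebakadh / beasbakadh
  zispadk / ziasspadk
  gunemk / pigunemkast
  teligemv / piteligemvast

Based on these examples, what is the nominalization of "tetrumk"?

pitetrumkast

wonotuph and bebakadh both end in -h yet inflect differently (sowonotuph, beasbakadh), so the final letter is not what conditions the rule; the second-to-last letter is.
"tetrumk" has second-to-last letter 'm'. The stems whose second-to-last letter is 'm' (gunemk → pigunemkast, teligemv → piteligemvast) add pi- … -ast around the stem.
So tetrumk → pitetrumkast.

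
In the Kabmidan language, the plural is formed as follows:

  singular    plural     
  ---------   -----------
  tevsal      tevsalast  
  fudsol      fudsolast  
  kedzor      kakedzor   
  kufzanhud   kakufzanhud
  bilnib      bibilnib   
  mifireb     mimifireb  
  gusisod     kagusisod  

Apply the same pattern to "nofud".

"nofud" ends in -d. The stems ending in -d (gusisod → kagusisod, kufzanhud → kakufzanhud) add the prefix ka-.
So nofud → kanofud.

kanofud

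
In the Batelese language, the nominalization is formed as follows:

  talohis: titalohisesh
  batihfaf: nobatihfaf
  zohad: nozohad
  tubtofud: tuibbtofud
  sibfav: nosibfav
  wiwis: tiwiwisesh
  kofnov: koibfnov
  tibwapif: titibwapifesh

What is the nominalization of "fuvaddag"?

tubtofud and zohad both end in -d yet inflect differently (tuibbtofud, nozohad), so the final letter is not what conditions the rule; the last vowel is.
"fuvaddag" has last vowel 'a'. The stems whose last vowel is 'a' (zohad → nozohad, sibfav → nosibfav, batihfaf → nobatihfaf) add the prefix no-.
So fuvaddag → nofuvaddag.

nofuvaddag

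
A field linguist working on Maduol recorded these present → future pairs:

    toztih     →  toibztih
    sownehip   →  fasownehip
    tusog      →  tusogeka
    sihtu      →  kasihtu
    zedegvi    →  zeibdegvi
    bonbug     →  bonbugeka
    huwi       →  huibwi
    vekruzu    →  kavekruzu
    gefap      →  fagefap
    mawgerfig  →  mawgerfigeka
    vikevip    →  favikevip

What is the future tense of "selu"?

"selu" ends in -u. The stems ending in -u (sihtu → kasihtu, vekruzu → kavekruzu) add the prefix ka-.
So selu → kaselu.

kaselu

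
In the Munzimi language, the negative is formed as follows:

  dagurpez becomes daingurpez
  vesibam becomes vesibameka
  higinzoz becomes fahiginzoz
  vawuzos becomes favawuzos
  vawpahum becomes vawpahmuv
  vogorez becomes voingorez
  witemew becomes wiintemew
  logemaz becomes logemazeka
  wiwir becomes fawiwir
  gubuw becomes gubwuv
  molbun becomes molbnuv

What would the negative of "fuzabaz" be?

fuzabazeka

"fuzabaz" has last vowel 'a'. The stems whose last vowel is 'a' (logemaz → logemazeka, vesibam → vesibameka) add -eka.
So fuzabaz → fuzabazeka.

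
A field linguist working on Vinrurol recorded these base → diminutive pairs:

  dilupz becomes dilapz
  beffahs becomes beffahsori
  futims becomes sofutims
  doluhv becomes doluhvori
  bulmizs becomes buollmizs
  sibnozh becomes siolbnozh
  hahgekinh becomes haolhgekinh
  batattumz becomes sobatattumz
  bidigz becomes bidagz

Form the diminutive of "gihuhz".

beffahs and bulmizs both end in -s yet inflect differently (beffahsori, buollmizs), so the final letter is not what conditions the rule; the second-to-last letter is.
"gihuhz" has second-to-last letter 'h'. The stems whose second-to-last letter is 'h' (doluhv → doluhvori, beffahs → beffahsori) add -ori.
So gihuhz → gihuhzori.

gihuhzori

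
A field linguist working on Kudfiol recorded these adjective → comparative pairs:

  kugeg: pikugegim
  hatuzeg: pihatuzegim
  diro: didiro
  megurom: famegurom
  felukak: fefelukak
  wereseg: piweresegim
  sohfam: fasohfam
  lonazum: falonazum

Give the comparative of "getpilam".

fagetpilam

megurom and diro both have last vowel 'o' yet inflect differently (famegurom, didiro), so the last vowel is not what conditions the rule; the final letter is.
"getpilam" ends in -m. The stems ending in -m (lonazum → falonazum, megurom → famegurom, sohfam → fasohfam) add the prefix fa-.
So getpilam → fagetpilam.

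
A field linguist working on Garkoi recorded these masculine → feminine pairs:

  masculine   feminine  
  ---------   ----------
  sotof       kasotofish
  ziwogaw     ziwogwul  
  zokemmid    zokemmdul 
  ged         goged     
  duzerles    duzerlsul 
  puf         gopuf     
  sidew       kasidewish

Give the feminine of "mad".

puf and sotof both end in -f yet inflect differently (gopuf, kasotofish), so the final letter is not what conditions the rule; the number of vowels is.
"mad" has 1 vowel. The stems with 1 vowel (puf → gopuf, ged → goged) add the prefix go-.
So mad → gomad.

gomad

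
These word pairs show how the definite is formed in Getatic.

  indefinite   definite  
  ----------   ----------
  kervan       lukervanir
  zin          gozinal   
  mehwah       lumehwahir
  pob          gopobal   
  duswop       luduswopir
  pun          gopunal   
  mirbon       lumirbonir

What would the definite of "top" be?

zin and mirbon both end in -n yet inflect differently (gozinal, lumirbonir), so the final letter is not what conditions the rule; the number of vowels is.
"top" has 1 vowel. The stems with 1 vowel (pob → gopobal, zin → gozinal, pun → gopunal) add go- … -al around the stem.
The other pattern: stems with 2 vowels add lu- … -ir around the stem.
So top → gotopal.

gotopal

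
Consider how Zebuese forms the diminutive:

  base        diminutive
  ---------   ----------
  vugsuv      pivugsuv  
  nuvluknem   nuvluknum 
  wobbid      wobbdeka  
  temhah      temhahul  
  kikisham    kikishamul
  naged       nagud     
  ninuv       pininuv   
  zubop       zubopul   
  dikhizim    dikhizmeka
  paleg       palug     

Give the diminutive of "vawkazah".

vawkazahul

nuvluknem and kikisham both end in -m yet inflect differently (nuvluknum, kikishamul), so the final letter is not what conditions the rule; the last vowel is.
"vawkazah" has last vowel 'a'. The stems whose last vowel is 'a' (temhah → temhahul, kikisham → kikishamul) add -ul.
The other patterns: stems whose last vowel is 'e' change the last vowel to 'u'; stems whose last vowel is 'i' delete the last vowel and add -eka; stems whose last vowel is 'u' add the prefix pi-.
So vawkazah → vawkazahul.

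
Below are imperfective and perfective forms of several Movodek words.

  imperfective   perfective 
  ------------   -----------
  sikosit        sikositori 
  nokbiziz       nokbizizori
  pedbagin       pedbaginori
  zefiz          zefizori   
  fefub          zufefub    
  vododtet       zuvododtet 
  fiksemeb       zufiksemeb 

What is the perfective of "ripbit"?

ripbitori

sikosit and vododtet both end in -t yet inflect differently (sikositori, zuvododtet), so the final letter is not what conditions the rule; the last vowel is.
"ripbit" has last vowel 'i'. The stems whose last vowel is 'i' (sikosit → sikositori, nokbiziz → nokbizizori, pedbagin → pedbaginori) add -ori.
So ripbit → ripbitori.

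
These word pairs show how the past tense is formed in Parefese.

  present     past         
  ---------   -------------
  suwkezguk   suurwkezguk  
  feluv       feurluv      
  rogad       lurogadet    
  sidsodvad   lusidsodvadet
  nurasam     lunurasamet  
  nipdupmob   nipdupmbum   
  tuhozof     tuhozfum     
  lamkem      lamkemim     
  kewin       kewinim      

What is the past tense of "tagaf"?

nurasam and lamkem both end in -m yet inflect differently (lunurasamet, lamkemim), so the final letter is not what conditions the rule; the last vowel is.
"tagaf" has last vowel 'a'. The stems whose last vowel is 'a' (rogad → lurogadet, sidsodvad → lusidsodvadet, nurasam → lunurasamet) add lu- … -et around the stem.
The other patterns: stems whose last vowel is 'u' insert -ur- after the first vowel; stems whose last vowel is 'o' delete the last vowel and add -um; stems whose last vowel is 'e' or 'i' add -im.
So tagaf → lutagafet.

lutagafet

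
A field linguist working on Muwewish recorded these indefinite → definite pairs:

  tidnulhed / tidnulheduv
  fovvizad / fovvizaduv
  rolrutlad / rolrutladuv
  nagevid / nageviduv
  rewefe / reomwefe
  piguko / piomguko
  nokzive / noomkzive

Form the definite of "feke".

tidnulhed and rewefe both have last vowel 'e' yet inflect differently (tidnulheduv, reomwefe), so the last vowel is not what conditions the rule; the final letter is.
"feke" ends in -e. The stems ending in -e (rewefe → reomwefe, nokzive → noomkzive) insert -om- after the first vowel.
The other pattern: stems ending in -d add -uv.
So feke → feomke.

feomke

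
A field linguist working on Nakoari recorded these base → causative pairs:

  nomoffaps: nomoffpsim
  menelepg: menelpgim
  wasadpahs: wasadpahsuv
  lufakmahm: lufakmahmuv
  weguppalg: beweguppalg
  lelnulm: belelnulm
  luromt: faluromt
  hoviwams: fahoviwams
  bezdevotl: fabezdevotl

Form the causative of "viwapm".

"viwapm" has second-to-last letter 'p'. The stems whose second-to-last letter is 'p' (nomoffaps → nomoffpsim, menelepg → menelpgim) delete the last vowel and add -im.
So viwapm → viwpmim.

viwpmim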